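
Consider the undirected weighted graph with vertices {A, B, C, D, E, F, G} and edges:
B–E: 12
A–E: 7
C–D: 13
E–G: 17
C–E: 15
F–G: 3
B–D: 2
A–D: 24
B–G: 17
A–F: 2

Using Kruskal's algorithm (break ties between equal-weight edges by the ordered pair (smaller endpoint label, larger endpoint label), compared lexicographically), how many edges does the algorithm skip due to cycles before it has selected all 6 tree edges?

0

Kruskal: consider edges lightest-first.
A–F (2): add — endpoints in different components.
B–D (2): add — endpoints in different components.
F–G (3): add — endpoints in different components.
A–E (7): add — endpoints in different components.
B–E (12): add — endpoints in different components.
C–D (13): add — endpoints in different components.
Edges rejected before the tree was complete: 0.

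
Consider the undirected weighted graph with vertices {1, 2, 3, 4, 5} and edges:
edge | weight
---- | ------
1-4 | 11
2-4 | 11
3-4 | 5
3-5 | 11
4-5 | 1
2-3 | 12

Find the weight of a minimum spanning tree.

28

Grow the tree from 3 using Prim:
Step 1: frontier [3-4 5, 3-5 11, 2-3 12] → take 3-4 (5); add 4.
Step 2: frontier [3-5 11, 2-3 12, 4-5 1, 1-4 11, 2-4 11] → take 4-5 (1); add 5.
Step 3: frontier [2-3 12, 1-4 11, 2-4 11] → take 1-4 (11); add 1.
Step 4: frontier [2-3 12, 2-4 11] → take 2-4 (11); add 2.
MST edges: 3-4, 4-5, 1-4, 2-4; total weight 5+1+11+11 = 28.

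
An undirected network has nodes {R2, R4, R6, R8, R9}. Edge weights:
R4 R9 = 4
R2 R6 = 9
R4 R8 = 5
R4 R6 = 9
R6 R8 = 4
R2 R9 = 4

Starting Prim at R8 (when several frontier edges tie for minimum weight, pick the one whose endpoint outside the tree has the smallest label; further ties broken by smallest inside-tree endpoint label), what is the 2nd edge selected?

Prim's algorithm from R8:
Step 1: frontier [R6 R8 4, R4 R8 5] → take R6 R8 (4); add R6.
Step 2: frontier [R2 R6 9, R4 R6 9, R4 R8 5] → take R4 R8 (5); add R4.
Step 3: frontier [R4 R9 4, R2 R6 9] → take R4 R9 (4); add R9.
Step 4: frontier [R2 R6 9, R2 R9 4] → take R2 R9 (4); add R2.
The 2nd edge added is R4 R8.

R4-R8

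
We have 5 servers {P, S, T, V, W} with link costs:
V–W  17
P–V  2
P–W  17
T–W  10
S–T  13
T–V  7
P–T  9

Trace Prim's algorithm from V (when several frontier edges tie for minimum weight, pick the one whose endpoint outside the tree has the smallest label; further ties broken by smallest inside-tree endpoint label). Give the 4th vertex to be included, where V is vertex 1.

Prim, starting at V.
Step 1: frontier [P–V 2, T–V 7, V–W 17] → take P–V (2); add P.
Step 2: frontier [P–T 9, P–W 17, T–V 7, V–W 17] → take T–V (7); add T.
Step 3: frontier [P–W 17, T–W 10, S–T 13, V–W 17] → take T–W (10); add W.
Step 4: frontier [S–T 13] → take S–T (13); add S.
Vertex order: V, P, T, W, S. The 4th vertex is W.

W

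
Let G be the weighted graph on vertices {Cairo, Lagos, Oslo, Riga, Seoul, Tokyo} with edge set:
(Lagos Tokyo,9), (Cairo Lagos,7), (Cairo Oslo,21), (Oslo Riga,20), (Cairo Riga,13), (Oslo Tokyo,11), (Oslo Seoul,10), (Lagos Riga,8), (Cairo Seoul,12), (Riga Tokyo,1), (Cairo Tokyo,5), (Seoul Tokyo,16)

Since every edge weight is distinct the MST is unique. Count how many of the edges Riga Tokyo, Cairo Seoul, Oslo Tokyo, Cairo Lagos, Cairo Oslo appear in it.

3

Sort edges by weight, then run Kruskal:
Riga Tokyo (1): add. Components now {Lagos} {Oslo} {Riga,Tokyo} {Cairo} {Seoul}
Cairo Tokyo (5): add. Components now {Lagos} {Oslo} {Cairo,Riga,Tokyo} {Seoul}
Cairo Lagos (7): add. Components now {Cairo,Lagos,Riga,Tokyo} {Oslo} {Seoul}
Lagos Riga (8): skip — Lagos and Riga already connected.
Lagos Tokyo (9): skip — Lagos and Tokyo already connected.
Oslo Seoul (10): add. Components now {Cairo,Lagos,Riga,Tokyo} {Oslo,Seoul}
Oslo Tokyo (11): add. Components now {Cairo,Lagos,Oslo,Riga,Seoul,Tokyo}
MST edge set: {Riga Tokyo, Cairo Tokyo, Cairo Lagos, Oslo Seoul, Oslo Tokyo}.
Of the listed edges, {Riga Tokyo, Oslo Tokyo, Cairo Lagos} are in the MST → 3.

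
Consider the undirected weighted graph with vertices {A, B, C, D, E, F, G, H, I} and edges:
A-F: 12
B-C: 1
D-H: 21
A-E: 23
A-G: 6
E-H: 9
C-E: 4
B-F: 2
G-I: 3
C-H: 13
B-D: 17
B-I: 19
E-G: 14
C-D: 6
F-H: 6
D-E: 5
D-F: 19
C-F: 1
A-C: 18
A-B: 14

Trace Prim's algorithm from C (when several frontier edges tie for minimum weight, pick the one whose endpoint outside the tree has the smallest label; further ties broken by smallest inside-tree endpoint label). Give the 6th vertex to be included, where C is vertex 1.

H

Grow the tree from C using Prim:
Step 1: cheapest edge leaving the tree is B-C (1); add B.
Step 2: cheapest edge leaving the tree is C-F (1); add F.
Step 3: cheapest edge leaving the tree is C-E (4); add E.
Step 4: cheapest edge leaving the tree is D-E (5); add D.
Step 5: cheapest edge leaving the tree is F-H (6); add H.
Step 6: cheapest edge leaving the tree is A-F (12); add A.
Step 7: cheapest edge leaving the tree is A-G (6); add G.
Step 8: cheapest edge leaving the tree is G-I (3); add I.
Vertex order: C, B, F, E, D, H, A, G, I. The 6th vertex is H.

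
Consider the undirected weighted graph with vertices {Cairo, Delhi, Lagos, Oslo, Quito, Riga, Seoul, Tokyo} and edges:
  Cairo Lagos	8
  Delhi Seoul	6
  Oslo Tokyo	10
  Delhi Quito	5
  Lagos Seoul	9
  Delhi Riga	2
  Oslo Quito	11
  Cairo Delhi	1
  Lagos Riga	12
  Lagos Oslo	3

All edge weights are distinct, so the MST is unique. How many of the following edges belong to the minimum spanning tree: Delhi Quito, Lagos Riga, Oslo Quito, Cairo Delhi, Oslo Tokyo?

3

Kruskal: consider edges lightest-first.
Cairo Delhi (1): add — endpoints in different components.
Delhi Riga (2): add — endpoints in different components.
Lagos Oslo (3): add — endpoints in different components.
Delhi Quito (5): add — endpoints in different components.
Delhi Seoul (6): add — endpoints in different components.
Cairo Lagos (8): add — endpoints in different components.
Lagos Seoul (9): skip — Seoul and Lagos already connected.
Oslo Tokyo (10): add — endpoints in different components.
MST edge set: {Cairo Delhi, Delhi Riga, Lagos Oslo, Delhi Quito, Delhi Seoul, Cairo Lagos, Oslo Tokyo}.
Of the listed edges, {Delhi Quito, Cairo Delhi, Oslo Tokyo} are in the MST → 3.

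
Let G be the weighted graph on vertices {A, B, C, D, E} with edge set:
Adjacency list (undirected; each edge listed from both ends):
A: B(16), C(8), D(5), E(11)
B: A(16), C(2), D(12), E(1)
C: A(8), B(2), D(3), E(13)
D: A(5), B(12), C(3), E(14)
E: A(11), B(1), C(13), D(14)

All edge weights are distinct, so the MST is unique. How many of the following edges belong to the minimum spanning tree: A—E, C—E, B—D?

Kruskal's algorithm — process edges by increasing weight (ties by edge label):
B—E (1): add — endpoints in different components.
B—C (2): add — endpoints in different components.
C—D (3): add — endpoints in different components.
A—D (5): add — endpoints in different components.
MST edge set: {B—E, B—C, C—D, A—D}.
Of the listed edges, {} are in the MST → 0.

0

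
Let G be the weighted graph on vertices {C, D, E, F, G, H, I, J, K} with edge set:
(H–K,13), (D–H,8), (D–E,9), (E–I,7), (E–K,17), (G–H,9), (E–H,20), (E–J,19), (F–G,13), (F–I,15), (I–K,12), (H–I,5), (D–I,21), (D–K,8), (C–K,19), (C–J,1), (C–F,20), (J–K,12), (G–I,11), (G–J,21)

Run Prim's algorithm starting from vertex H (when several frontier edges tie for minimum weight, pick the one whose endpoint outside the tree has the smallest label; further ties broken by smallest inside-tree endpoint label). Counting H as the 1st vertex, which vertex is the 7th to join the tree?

Prim's algorithm from H:
Step 1: cheapest edge leaving the tree is H–I (5); add I.
Step 2: cheapest edge leaving the tree is E–I (7); add E.
Step 3: cheapest edge leaving the tree is D–H (8); add D.
Step 4: cheapest edge leaving the tree is D–K (8); add K.
Step 5: cheapest edge leaving the tree is G–H (9); add G.
Step 6: cheapest edge leaving the tree is J–K (12); add J.
Step 7: cheapest edge leaving the tree is C–J (1); add C.
Step 8: cheapest edge leaving the tree is F–G (13); add F.
Vertex order: H, I, E, D, K, G, J, C, F. The 7th vertex is J.

J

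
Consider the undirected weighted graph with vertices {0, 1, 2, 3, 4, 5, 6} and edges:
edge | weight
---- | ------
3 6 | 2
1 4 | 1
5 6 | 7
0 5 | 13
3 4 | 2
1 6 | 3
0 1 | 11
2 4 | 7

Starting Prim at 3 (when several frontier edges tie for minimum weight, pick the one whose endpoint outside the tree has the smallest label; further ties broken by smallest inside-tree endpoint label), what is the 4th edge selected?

Prim's algorithm from 3:
Step 1: cheapest edge leaving the tree is 3 4 (2); add 4.
Step 2: cheapest edge leaving the tree is 1 4 (1); add 1.
Step 3: cheapest edge leaving the tree is 3 6 (2); add 6.
Step 4: cheapest edge leaving the tree is 2 4 (7); add 2.
Step 5: cheapest edge leaving the tree is 5 6 (7); add 5.
Step 6: cheapest edge leaving the tree is 0 1 (11); add 0.
The 4th edge added is 2 4.

2-4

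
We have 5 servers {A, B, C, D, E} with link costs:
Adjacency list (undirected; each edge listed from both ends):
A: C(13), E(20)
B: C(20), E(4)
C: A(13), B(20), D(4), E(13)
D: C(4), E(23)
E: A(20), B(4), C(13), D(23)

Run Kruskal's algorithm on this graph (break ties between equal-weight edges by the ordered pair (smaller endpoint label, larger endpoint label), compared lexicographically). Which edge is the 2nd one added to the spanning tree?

C-D

Kruskal's algorithm — process edges by increasing weight (ties by edge label):
B–E (4): add — endpoints in different components.
C–D (4): add — endpoints in different components.
A–C (13): add — endpoints in different components.
C–E (13): add — endpoints in different components.
The 2nd edge added is C–D.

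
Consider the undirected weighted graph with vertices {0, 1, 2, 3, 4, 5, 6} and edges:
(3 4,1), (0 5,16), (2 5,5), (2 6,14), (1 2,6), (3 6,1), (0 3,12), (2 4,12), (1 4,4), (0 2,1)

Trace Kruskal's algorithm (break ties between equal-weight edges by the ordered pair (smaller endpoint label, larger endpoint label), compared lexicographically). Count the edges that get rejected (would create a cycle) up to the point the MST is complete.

0

Kruskal's algorithm — process edges by increasing weight (ties by edge label):
0 2 (1): add — endpoints in different components.
3 4 (1): add — endpoints in different components.
3 6 (1): add — endpoints in different components.
1 4 (4): add — endpoints in different components.
2 5 (5): add — endpoints in different components.
1 2 (6): add — endpoints in different components.
Edges rejected before the tree was complete: 0.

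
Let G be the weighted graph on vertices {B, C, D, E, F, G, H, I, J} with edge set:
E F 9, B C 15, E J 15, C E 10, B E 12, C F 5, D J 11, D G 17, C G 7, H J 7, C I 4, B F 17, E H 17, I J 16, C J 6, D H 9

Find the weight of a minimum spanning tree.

Kruskal: consider edges lightest-first.
C I (4): add — endpoints in different components.
C F (5): add — endpoints in different components.
C J (6): add — endpoints in different components.
C G (7): add — endpoints in different components.
H J (7): add — endpoints in different components.
D H (9): add — endpoints in different components.
E F (9): add — endpoints in different components.
C E (10): skip — C and E already connected.
D J (11): skip — D and J already connected.
B E (12): add — endpoints in different components.
MST edges: C I, C F, C J, C G, H J, D H, E F, B E; total weight 4+5+6+7+7+9+9+12 = 59.

59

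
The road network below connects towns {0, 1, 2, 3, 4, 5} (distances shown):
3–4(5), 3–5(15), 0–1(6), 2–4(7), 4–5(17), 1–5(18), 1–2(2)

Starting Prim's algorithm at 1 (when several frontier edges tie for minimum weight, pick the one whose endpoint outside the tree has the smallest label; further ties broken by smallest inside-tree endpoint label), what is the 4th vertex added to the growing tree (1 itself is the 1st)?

Prim, starting at 1.
Step 1: cheapest edge leaving the tree is 1–2 (2); add 2.
Step 2: cheapest edge leaving the tree is 0–1 (6); add 0.
Step 3: cheapest edge leaving the tree is 2–4 (7); add 4.
Step 4: cheapest edge leaving the tree is 3–4 (5); add 3.
Step 5: cheapest edge leaving the tree is 3–5 (15); add 5.
Vertex order: 1, 2, 0, 4, 3, 5. The 4th vertex is 4.

4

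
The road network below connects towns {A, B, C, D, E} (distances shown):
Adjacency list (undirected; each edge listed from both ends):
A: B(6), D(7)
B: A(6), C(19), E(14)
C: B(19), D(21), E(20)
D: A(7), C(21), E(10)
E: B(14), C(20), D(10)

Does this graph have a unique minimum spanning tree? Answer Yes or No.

Kruskal's algorithm — process edges by increasing weight (ties by edge label):
A—B (6): add. Components now {A,B} {C} {D} {E}
A—D (7): add. Components now {A,B,D} {C} {E}
D—E (10): add. Components now {A,B,D,E} {C}
B—E (14): skip — B and E already connected.
B—C (19): add. Components now {A,B,C,D,E}
Every non-tree edge has weight strictly greater than the heaviest edge on the tree path between its endpoints, so the MST is unique.

Yes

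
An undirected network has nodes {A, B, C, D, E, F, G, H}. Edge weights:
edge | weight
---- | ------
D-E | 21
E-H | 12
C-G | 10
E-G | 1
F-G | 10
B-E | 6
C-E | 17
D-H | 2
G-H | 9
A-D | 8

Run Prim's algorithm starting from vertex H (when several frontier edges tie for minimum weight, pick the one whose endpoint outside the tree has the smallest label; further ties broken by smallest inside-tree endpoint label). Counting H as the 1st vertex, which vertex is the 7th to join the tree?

Prim's algorithm from H:
Step 1: cheapest edge leaving the tree is D-H (2); add D.
Step 2: cheapest edge leaving the tree is A-D (8); add A.
Step 3: cheapest edge leaving the tree is G-H (9); add G.
Step 4: cheapest edge leaving the tree is E-G (1); add E.
Step 5: cheapest edge leaving the tree is B-E (6); add B.
Step 6: cheapest edge leaving the tree is C-G (10); add C.
Step 7: cheapest edge leaving the tree is F-G (10); add F.
Vertex order: H, D, A, G, E, B, C, F. The 7th vertex is C.

C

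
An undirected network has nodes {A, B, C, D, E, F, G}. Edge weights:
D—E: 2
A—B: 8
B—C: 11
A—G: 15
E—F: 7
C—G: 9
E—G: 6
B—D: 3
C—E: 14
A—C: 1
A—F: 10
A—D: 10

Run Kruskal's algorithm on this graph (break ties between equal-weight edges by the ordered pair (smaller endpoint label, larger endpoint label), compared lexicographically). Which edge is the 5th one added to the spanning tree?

E-F

Sort edges by weight, then run Kruskal:
A—C (1): add — endpoints in different components.
D—E (2): add — endpoints in different components.
B—D (3): add — endpoints in different components.
E—G (6): add — endpoints in different components.
E—F (7): add — endpoints in different components.
A—B (8): add — endpoints in different components.
The 5th edge added is E—F.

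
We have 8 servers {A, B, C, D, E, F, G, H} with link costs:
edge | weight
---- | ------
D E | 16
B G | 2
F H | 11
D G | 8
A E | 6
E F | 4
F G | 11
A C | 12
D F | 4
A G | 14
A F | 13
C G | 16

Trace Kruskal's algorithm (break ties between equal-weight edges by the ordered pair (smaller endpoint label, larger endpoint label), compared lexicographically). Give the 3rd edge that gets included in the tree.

Kruskal: consider edges lightest-first.
B G (2): add — endpoints in different components.
D F (4): add — endpoints in different components.
E F (4): add — endpoints in different components.
A E (6): add — endpoints in different components.
D G (8): add — endpoints in different components.
F G (11): skip — F and G already connected.
F H (11): add — endpoints in different components.
A C (12): add — endpoints in different components.
The 3rd edge added is E F.

E-F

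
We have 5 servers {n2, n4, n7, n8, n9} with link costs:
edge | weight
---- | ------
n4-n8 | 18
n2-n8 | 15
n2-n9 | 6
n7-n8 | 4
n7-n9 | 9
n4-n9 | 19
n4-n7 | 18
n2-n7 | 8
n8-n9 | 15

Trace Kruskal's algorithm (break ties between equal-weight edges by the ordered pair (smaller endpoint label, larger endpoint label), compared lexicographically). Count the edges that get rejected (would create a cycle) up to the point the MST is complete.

Kruskal: consider edges lightest-first.
n7-n8 (4): add — endpoints in different components.
n2-n9 (6): add — endpoints in different components.
n2-n7 (8): add — endpoints in different components.
n7-n9 (9): skip — n7 and n9 already connected.
n2-n8 (15): skip — n8 and n2 already connected.
n8-n9 (15): skip — n8 and n9 already connected.
n4-n7 (18): add — endpoints in different components.
Edges rejected before the tree was complete: 3.

3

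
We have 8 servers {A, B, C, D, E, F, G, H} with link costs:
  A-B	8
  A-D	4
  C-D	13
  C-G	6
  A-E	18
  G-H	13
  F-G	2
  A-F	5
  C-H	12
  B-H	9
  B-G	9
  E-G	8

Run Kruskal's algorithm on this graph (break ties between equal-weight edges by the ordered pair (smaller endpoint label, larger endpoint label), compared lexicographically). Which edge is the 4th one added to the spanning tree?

Kruskal: consider edges lightest-first.
F-G (2): add — endpoints in different components.
A-D (4): add — endpoints in different components.
A-F (5): add — endpoints in different components.
C-G (6): add — endpoints in different components.
A-B (8): add — endpoints in different components.
E-G (8): add — endpoints in different components.
B-G (9): skip — B and G already connected.
B-H (9): add — endpoints in different components.
The 4th edge added is C-G.

C-G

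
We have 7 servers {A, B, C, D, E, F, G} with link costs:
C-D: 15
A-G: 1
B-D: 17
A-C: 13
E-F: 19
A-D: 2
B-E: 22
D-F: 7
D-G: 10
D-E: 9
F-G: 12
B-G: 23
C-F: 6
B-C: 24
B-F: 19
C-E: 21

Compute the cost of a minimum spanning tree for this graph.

Prim's algorithm from F:
Step 1: cheapest edge leaving the tree is C-F (6); add C.
Step 2: cheapest edge leaving the tree is D-F (7); add D.
Step 3: cheapest edge leaving the tree is A-D (2); add A.
Step 4: cheapest edge leaving the tree is A-G (1); add G.
Step 5: cheapest edge leaving the tree is D-E (9); add E.
Step 6: cheapest edge leaving the tree is B-D (17); add B.
MST edges: C-F, D-F, A-D, A-G, D-E, B-D; total weight 6+7+2+1+9+17 = 42.

42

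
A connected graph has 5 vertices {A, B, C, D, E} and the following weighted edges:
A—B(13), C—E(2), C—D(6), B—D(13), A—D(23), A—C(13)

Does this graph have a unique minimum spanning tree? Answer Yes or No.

No

Kruskal's algorithm — process edges by increasing weight (ties by edge label):
C—E (2): add — endpoints in different components.
C—D (6): add — endpoints in different components.
A—B (13): add — endpoints in different components.
A—C (13): add — endpoints in different components.
Non-tree edge B—D has weight 13, equal to the heaviest edge on its tree cycle — swapping gives another MST of the same weight. Not unique.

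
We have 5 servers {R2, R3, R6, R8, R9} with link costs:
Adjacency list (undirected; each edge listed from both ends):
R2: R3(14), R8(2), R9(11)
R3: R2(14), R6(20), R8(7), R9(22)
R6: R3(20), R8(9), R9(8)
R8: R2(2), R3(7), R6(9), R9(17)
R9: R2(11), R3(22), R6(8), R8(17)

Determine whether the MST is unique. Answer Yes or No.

Sort edges by weight, then run Kruskal:
R2 R8 (2): add. Components now {R6} {R3} {R9} {R2,R8}
R3 R8 (7): add. Components now {R6} {R2,R3,R8} {R9}
R6 R9 (8): add. Components now {R6,R9} {R2,R3,R8}
R6 R8 (9): add. Components now {R2,R3,R6,R8,R9}
Every non-tree edge has weight strictly greater than the heaviest edge on the tree path between its endpoints, so the MST is unique.

Yes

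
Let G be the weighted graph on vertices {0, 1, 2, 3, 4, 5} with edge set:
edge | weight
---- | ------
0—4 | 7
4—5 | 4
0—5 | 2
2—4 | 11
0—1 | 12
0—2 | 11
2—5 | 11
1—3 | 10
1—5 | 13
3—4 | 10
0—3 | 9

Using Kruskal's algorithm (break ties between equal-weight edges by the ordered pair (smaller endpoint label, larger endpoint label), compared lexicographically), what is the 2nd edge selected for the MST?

4-5

Kruskal: consider edges lightest-first.
0—5 (2): add. Components now {0,5} {1} {2} {3} {4}
4—5 (4): add. Components now {0,4,5} {1} {2} {3}
0—4 (7): skip — 0 and 4 already connected.
0—3 (9): add. Components now {0,3,4,5} {1} {2}
1—3 (10): add. Components now {0,1,3,4,5} {2}
3—4 (10): skip — 3 and 4 already connected.
0—2 (11): add. Components now {0,1,2,3,4,5}
The 2nd edge added is 4—5.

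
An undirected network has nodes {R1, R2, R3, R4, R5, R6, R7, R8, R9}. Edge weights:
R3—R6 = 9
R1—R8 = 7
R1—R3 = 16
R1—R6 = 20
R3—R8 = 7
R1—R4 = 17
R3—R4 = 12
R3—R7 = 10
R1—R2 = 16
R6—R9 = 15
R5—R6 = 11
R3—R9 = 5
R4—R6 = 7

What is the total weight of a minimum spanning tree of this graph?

Kruskal: consider edges lightest-first.
R3—R9 (5): add — endpoints in different components.
R1—R8 (7): add — endpoints in different components.
R3—R8 (7): add — endpoints in different components.
R4—R6 (7): add — endpoints in different components.
R3—R6 (9): add — endpoints in different components.
R3—R7 (10): add — endpoints in different components.
R5—R6 (11): add — endpoints in different components.
R3—R4 (12): skip — R4 and R3 already connected.
R6—R9 (15): skip — R9 and R6 already connected.
R1—R2 (16): add — endpoints in different components.
MST edges: R3—R9, R1—R8, R3—R8, R4—R6, R3—R6, R3—R7, R5—R6, R1—R2; total weight 5+7+7+7+9+10+11+16 = 72.

72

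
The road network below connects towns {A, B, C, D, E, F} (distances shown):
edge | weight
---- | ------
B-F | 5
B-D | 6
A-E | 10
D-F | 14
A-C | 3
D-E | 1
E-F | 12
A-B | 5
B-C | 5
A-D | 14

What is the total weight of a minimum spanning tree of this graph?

Grow the tree from A using Prim:
Step 1: frontier [A-C 3, A-B 5, A-E 10, A-D 14] → take A-C (3); add C.
Step 2: frontier [A-B 5, A-E 10, A-D 14, B-C 5] → take A-B (5); add B.
Step 3: frontier [A-E 10, A-D 14, B-F 5, B-D 6] → take B-F (5); add F.
Step 4: frontier [A-E 10, A-D 14, B-D 6, E-F 12, D-F 14] → take B-D (6); add D.
Step 5: frontier [A-E 10, D-E 1, E-F 12] → take D-E (1); add E.
MST edges: A-C, A-B, B-F, B-D, D-E; total weight 3+5+5+6+1 = 20.

20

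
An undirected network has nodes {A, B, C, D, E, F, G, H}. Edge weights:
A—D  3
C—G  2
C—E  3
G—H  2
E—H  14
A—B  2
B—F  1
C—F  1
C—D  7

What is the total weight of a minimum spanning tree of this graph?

Prim's algorithm from C:
Step 1: cheapest edge leaving the tree is C—F (1); add F.
Step 2: cheapest edge leaving the tree is B—F (1); add B.
Step 3: cheapest edge leaving the tree is A—B (2); add A.
Step 4: cheapest edge leaving the tree is C—G (2); add G.
Step 5: cheapest edge leaving the tree is G—H (2); add H.
Step 6: cheapest edge leaving the tree is A—D (3); add D.
Step 7: cheapest edge leaving the tree is C—E (3); add E.
MST edges: C—F, B—F, A—B, C—G, G—H, A—D, C—E; total weight 1+1+2+2+2+3+3 = 14.

14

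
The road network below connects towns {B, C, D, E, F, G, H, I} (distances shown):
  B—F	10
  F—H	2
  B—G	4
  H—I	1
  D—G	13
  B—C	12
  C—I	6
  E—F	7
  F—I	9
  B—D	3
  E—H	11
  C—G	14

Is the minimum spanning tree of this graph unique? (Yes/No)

Yes

Kruskal: consider edges lightest-first.
H—I (1): add — endpoints in different components.
F—H (2): add — endpoints in different components.
B—D (3): add — endpoints in different components.
B—G (4): add — endpoints in different components.
C—I (6): add — endpoints in different components.
E—F (7): add — endpoints in different components.
F—I (9): skip — F and I already connected.
B—F (10): add — endpoints in different components.
Every non-tree edge has weight strictly greater than the heaviest edge on the tree path between its endpoints, so the MST is unique.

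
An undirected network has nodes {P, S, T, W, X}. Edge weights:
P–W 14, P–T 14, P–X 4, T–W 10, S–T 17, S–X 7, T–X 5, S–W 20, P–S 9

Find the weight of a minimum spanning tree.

Grow the tree from S using Prim:
Step 1: cheapest edge leaving the tree is S–X (7); add X.
Step 2: cheapest edge leaving the tree is P–X (4); add P.
Step 3: cheapest edge leaving the tree is T–X (5); add T.
Step 4: cheapest edge leaving the tree is T–W (10); add W.
MST edges: S–X, P–X, T–X, T–W; total weight 7+4+5+10 = 26.

26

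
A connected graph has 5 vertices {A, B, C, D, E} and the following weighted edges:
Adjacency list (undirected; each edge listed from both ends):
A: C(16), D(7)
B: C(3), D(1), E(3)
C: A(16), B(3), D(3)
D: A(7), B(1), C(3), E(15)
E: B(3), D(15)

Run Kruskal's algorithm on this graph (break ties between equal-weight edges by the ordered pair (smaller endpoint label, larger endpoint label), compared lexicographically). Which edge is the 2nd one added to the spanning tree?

Sort edges by weight, then run Kruskal:
B–D (1): add. Components now {A} {B,D} {C} {E}
B–C (3): add. Components now {A} {B,C,D} {E}
B–E (3): add. Components now {A} {B,C,D,E}
C–D (3): skip — C and D already connected.
A–D (7): add. Components now {A,B,C,D,E}
The 2nd edge added is B–C.

B-C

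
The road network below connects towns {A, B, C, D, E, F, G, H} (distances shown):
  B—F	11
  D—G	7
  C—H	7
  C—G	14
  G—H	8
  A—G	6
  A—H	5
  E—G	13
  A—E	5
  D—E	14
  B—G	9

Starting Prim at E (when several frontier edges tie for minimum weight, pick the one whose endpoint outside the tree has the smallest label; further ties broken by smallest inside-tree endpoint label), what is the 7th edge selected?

Prim's algorithm from E:
Step 1: frontier [A—E 5, E—G 13, D—E 14] → take A—E (5); add A.
Step 2: frontier [A—H 5, A—G 6, E—G 13, D—E 14] → take A—H (5); add H.
Step 3: frontier [A—G 6, E—G 13, D—E 14, C—H 7, G—H 8] → take A—G (6); add G.
Step 4: frontier [D—E 14, D—G 7, B—G 9, C—G 14, C—H 7] → take C—H (7); add C.
Step 5: frontier [D—E 14, D—G 7, B—G 9] → take D—G (7); add D.
Step 6: frontier [B—G 9] → take B—G (9); add B.
Step 7: frontier [B—F 11] → take B—F (11); add F.
The 7th edge added is B—F.

B-F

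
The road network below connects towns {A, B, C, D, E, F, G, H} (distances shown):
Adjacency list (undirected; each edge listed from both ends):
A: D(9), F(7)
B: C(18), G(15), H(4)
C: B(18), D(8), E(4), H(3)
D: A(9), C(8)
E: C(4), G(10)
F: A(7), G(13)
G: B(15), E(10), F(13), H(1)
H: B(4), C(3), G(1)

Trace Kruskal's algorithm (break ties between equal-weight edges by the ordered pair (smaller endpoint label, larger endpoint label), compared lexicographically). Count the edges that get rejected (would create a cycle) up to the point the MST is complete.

Kruskal's algorithm — process edges by increasing weight (ties by edge label):
G-H (1): add — endpoints in different components.
C-H (3): add — endpoints in different components.
B-H (4): add — endpoints in different components.
C-E (4): add — endpoints in different components.
A-F (7): add — endpoints in different components.
C-D (8): add — endpoints in different components.
A-D (9): add — endpoints in different components.
Edges rejected before the tree was complete: 0.

0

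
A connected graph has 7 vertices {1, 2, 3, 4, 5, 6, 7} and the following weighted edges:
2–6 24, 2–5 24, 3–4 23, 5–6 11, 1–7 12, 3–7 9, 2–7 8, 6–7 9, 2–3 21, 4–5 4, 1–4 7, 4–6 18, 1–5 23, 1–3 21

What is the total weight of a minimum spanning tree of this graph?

Prim's algorithm from 7:
Step 1: cheapest edge leaving the tree is 2–7 (8); add 2.
Step 2: cheapest edge leaving the tree is 3–7 (9); add 3.
Step 3: cheapest edge leaving the tree is 6–7 (9); add 6.
Step 4: cheapest edge leaving the tree is 5–6 (11); add 5.
Step 5: cheapest edge leaving the tree is 4–5 (4); add 4.
Step 6: cheapest edge leaving the tree is 1–4 (7); add 1.
MST edges: 2–7, 3–7, 6–7, 5–6, 4–5, 1–4; total weight 8+9+9+11+4+7 = 48.

48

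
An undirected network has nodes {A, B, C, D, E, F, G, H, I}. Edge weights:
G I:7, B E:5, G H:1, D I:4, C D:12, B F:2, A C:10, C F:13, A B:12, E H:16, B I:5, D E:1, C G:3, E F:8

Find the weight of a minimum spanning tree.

Kruskal: consider edges lightest-first.
D E (1): add — endpoints in different components.
G H (1): add — endpoints in different components.
B F (2): add — endpoints in different components.
C G (3): add — endpoints in different components.
D I (4): add — endpoints in different components.
B E (5): add — endpoints in different components.
B I (5): skip — B and I already connected.
G I (7): add — endpoints in different components.
E F (8): skip — E and F already connected.
A C (10): add — endpoints in different components.
MST edges: D E, G H, B F, C G, D I, B E, G I, A C; total weight 1+1+2+3+4+5+7+10 = 33.

33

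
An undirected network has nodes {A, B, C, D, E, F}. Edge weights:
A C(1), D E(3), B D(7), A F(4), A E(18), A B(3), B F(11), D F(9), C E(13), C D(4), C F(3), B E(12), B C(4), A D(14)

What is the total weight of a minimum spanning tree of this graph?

Kruskal: consider edges lightest-first.
A C (1): add — endpoints in different components.
A B (3): add — endpoints in different components.
C F (3): add — endpoints in different components.
D E (3): add — endpoints in different components.
A F (4): skip — A and F already connected.
B C (4): skip — B and C already connected.
C D (4): add — endpoints in different components.
MST edges: A C, A B, C F, D E, C D; total weight 1+3+3+3+4 = 14.

14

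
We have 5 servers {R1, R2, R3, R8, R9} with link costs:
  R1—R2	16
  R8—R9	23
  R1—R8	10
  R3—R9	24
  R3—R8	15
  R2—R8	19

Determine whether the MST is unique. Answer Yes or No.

Yes

Sort edges by weight, then run Kruskal:
R1—R8 (10): add — endpoints in different components.
R3—R8 (15): add — endpoints in different components.
R1—R2 (16): add — endpoints in different components.
R2—R8 (19): skip — R2 and R8 already connected.
R8—R9 (23): add — endpoints in different components.
Every non-tree edge has weight strictly greater than the heaviest edge on the tree path between its endpoints, so the MST is unique.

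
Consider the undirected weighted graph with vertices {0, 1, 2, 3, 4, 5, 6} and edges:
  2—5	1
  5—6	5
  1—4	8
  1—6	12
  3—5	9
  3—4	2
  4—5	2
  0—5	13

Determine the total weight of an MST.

31

Grow the tree from 6 using Prim:
Step 1: frontier [5—6 5, 1—6 12] → take 5—6 (5); add 5.
Step 2: frontier [2—5 1, 4—5 2, 3—5 9, 0—5 13, 1—6 12] → take 2—5 (1); add 2.
Step 3: frontier [4—5 2, 3—5 9, 0—5 13, 1—6 12] → take 4—5 (2); add 4.
Step 4: frontier [3—4 2, 1—4 8, 3—5 9, 0—5 13, 1—6 12] → take 3—4 (2); add 3.
Step 5: frontier [1—4 8, 0—5 13, 1—6 12] → take 1—4 (8); add 1.
Step 6: frontier [0—5 13] → take 0—5 (13); add 0.
MST edges: 5—6, 2—5, 4—5, 3—4, 1—4, 0—5; total weight 5+1+2+2+8+13 = 31.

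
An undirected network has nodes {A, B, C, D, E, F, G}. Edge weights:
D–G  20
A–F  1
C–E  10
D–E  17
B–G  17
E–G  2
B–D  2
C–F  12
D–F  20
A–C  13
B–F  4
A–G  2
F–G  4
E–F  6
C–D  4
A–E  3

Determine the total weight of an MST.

Kruskal: consider edges lightest-first.
A–F (1): add. Components now {A,F} {B} {C} {D} {E} {G}
A–G (2): add. Components now {A,F,G} {B} {C} {D} {E}
B–D (2): add. Components now {A,F,G} {B,D} {C} {E}
E–G (2): add. Components now {A,E,F,G} {B,D} {C}
A–E (3): skip — A and E already connected.
B–F (4): add. Components now {A,B,D,E,F,G} {C}
C–D (4): add. Components now {A,B,C,D,E,F,G}
MST edges: A–F, A–G, B–D, E–G, B–F, C–D; total weight 1+2+2+2+4+4 = 15.

15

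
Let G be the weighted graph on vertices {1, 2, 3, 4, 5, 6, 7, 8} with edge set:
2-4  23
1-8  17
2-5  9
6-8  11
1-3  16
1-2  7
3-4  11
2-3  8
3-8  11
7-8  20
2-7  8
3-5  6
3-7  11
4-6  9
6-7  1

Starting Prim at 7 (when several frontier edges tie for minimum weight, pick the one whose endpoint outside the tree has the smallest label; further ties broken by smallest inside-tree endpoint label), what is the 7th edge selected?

Grow the tree from 7 using Prim:
Step 1: cheapest edge leaving the tree is 6-7 (1); add 6.
Step 2: cheapest edge leaving the tree is 2-7 (8); add 2.
Step 3: cheapest edge leaving the tree is 1-2 (7); add 1.
Step 4: cheapest edge leaving the tree is 2-3 (8); add 3.
Step 5: cheapest edge leaving the tree is 3-5 (6); add 5.
Step 6: cheapest edge leaving the tree is 4-6 (9); add 4.
Step 7: cheapest edge leaving the tree is 3-8 (11); add 8.
The 7th edge added is 3-8.

3-8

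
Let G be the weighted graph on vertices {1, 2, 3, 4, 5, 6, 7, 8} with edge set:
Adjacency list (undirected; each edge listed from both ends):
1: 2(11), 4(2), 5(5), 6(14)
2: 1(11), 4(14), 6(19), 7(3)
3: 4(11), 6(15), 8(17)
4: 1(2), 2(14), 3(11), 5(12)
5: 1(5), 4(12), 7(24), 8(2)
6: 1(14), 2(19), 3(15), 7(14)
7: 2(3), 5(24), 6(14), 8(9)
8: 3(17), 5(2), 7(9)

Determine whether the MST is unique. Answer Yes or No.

Kruskal: consider edges lightest-first.
1 4 (2): add — endpoints in different components.
5 8 (2): add — endpoints in different components.
2 7 (3): add — endpoints in different components.
1 5 (5): add — endpoints in different components.
7 8 (9): add — endpoints in different components.
1 2 (11): skip — 1 and 2 already connected.
3 4 (11): add — endpoints in different components.
4 5 (12): skip — 4 and 5 already connected.
1 6 (14): add — endpoints in different components.
Non-tree edge 6 7 has weight 14, equal to the heaviest edge on its tree cycle — swapping gives another MST of the same weight. Not unique.

No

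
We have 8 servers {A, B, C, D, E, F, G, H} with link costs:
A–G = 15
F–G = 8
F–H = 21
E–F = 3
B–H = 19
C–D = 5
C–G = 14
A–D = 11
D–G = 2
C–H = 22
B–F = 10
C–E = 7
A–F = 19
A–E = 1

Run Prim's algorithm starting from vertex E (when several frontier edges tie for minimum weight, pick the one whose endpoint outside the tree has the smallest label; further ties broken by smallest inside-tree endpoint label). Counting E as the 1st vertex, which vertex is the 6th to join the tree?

Prim's algorithm from E:
Step 1: cheapest edge leaving the tree is A–E (1); add A.
Step 2: cheapest edge leaving the tree is E–F (3); add F.
Step 3: cheapest edge leaving the tree is C–E (7); add C.
Step 4: cheapest edge leaving the tree is C–D (5); add D.
Step 5: cheapest edge leaving the tree is D–G (2); add G.
Step 6: cheapest edge leaving the tree is B–F (10); add B.
Step 7: cheapest edge leaving the tree is B–H (19); add H.
Vertex order: E, A, F, C, D, G, B, H. The 6th vertex is G.

G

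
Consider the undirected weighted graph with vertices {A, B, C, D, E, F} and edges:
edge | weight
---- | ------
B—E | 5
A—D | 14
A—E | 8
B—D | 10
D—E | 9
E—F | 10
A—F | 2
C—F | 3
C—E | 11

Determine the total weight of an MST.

Grow the tree from C using Prim:
Step 1: frontier [C—F 3, C—E 11] → take C—F (3); add F.
Step 2: frontier [C—E 11, A—F 2, E—F 10] → take A—F (2); add A.
Step 3: frontier [A—E 8, A—D 14, C—E 11, E—F 10] → take A—E (8); add E.
Step 4: frontier [A—D 14, B—E 5, D—E 9] → take B—E (5); add B.
Step 5: frontier [A—D 14, B—D 10, D—E 9] → take D—E (9); add D.
MST edges: C—F, A—F, A—E, B—E, D—E; total weight 3+2+8+5+9 = 27.

27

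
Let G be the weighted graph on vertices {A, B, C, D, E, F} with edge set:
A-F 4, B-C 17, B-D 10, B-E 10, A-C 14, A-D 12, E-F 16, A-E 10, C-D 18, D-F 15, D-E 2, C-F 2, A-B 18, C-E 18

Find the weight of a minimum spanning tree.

Kruskal's algorithm — process edges by increasing weight (ties by edge label):
C-F (2): add — endpoints in different components.
D-E (2): add — endpoints in different components.
A-F (4): add — endpoints in different components.
A-E (10): add — endpoints in different components.
B-D (10): add — endpoints in different components.
MST edges: C-F, D-E, A-F, A-E, B-D; total weight 2+2+4+10+10 = 28.

28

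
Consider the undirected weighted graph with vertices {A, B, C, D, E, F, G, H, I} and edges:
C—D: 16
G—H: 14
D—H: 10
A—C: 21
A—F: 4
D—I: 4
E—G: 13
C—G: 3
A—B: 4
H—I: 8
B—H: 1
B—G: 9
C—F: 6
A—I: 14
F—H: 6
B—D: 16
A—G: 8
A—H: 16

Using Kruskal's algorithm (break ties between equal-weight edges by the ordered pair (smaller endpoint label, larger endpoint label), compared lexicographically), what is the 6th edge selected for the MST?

Kruskal's algorithm — process edges by increasing weight (ties by edge label):
B—H (1): add — endpoints in different components.
C—G (3): add — endpoints in different components.
A—B (4): add — endpoints in different components.
A—F (4): add — endpoints in different components.
D—I (4): add — endpoints in different components.
C—F (6): add — endpoints in different components.
F—H (6): skip — F and H already connected.
A—G (8): skip — A and G already connected.
H—I (8): add — endpoints in different components.
B—G (9): skip — B and G already connected.
D—H (10): skip — D and H already connected.
E—G (13): add — endpoints in different components.
The 6th edge added is C—F.

C-F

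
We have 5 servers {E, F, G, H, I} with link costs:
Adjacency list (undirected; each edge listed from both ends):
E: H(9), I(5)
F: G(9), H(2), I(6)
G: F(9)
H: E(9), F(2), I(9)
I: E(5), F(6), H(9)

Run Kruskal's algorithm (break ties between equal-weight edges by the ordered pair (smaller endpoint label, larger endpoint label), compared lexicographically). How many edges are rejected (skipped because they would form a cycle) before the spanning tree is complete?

Kruskal: consider edges lightest-first.
F–H (2): add. Components now {E} {F,H} {G} {I}
E–I (5): add. Components now {E,I} {F,H} {G}
F–I (6): add. Components now {E,F,H,I} {G}
E–H (9): skip — E and H already connected.
F–G (9): add. Components now {E,F,G,H,I}
Edges rejected before the tree was complete: 1.

1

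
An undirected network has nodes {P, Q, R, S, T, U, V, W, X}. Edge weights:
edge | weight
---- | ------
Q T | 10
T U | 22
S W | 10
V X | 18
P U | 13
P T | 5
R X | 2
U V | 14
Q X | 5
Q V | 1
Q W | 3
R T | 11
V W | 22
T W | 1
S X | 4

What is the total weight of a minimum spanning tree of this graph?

34

Kruskal's algorithm — process edges by increasing weight (ties by edge label):
Q V (1): add — endpoints in different components.
T W (1): add — endpoints in different components.
R X (2): add — endpoints in different components.
Q W (3): add — endpoints in different components.
S X (4): add — endpoints in different components.
P T (5): add — endpoints in different components.
Q X (5): add — endpoints in different components.
Q T (10): skip — T and Q already connected.
S W (10): skip — S and W already connected.
R T (11): skip — R and T already connected.
P U (13): add — endpoints in different components.
MST edges: Q V, T W, R X, Q W, S X, P T, Q X, P U; total weight 1+1+2+3+4+5+5+13 = 34.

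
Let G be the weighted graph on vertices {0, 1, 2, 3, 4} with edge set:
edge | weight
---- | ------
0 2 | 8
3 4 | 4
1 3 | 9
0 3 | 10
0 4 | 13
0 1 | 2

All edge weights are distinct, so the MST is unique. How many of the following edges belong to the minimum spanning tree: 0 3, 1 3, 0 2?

2

Kruskal: consider edges lightest-first.
0 1 (2): add. Components now {0,1} {2} {3} {4}
3 4 (4): add. Components now {0,1} {2} {3,4}
0 2 (8): add. Components now {0,1,2} {3,4}
1 3 (9): add. Components now {0,1,2,3,4}
MST edge set: {0 1, 3 4, 0 2, 1 3}.
Of the listed edges, {1 3, 0 2} are in the MST → 2.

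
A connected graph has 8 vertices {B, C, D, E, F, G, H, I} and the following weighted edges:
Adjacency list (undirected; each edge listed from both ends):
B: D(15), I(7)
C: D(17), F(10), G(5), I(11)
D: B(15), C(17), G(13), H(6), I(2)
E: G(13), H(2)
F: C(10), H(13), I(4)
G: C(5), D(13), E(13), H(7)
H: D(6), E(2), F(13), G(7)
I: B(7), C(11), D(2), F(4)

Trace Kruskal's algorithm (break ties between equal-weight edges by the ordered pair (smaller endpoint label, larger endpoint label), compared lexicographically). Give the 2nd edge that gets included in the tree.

E-H

Kruskal: consider edges lightest-first.
D I (2): add — endpoints in different components.
E H (2): add — endpoints in different components.
F I (4): add — endpoints in different components.
C G (5): add — endpoints in different components.
D H (6): add — endpoints in different components.
B I (7): add — endpoints in different components.
G H (7): add — endpoints in different components.
The 2nd edge added is E H.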